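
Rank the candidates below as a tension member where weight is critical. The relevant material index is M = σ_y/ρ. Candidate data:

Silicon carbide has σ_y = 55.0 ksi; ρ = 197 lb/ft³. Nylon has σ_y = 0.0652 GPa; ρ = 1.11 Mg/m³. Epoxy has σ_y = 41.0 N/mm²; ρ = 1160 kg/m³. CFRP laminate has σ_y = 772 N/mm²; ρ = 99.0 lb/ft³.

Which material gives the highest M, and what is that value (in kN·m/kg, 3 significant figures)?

CFRP laminate, M = 487 kN·m/kg

Convert each candidate to consistent units, then evaluate M:
  silicon carbide: σ_y = 379.2 MPa, ρ = 3156 kg/m³
  nylon: σ_y = 65.20 MPa, ρ = 1110 kg/m³
  epoxy: σ_y = 41.00 MPa, ρ = 1160 kg/m³
  CFRP laminate: σ_y = 772.0 MPa, ρ = 1586 kg/m³
  CFRP laminate: M = 487 kN·m/kg
  silicon carbide: M = 120 kN·m/kg
  nylon: M = 58.7 kN·m/kg
  epoxy: M = 35.3 kN·m/kg
The maximum is for CFRP laminate.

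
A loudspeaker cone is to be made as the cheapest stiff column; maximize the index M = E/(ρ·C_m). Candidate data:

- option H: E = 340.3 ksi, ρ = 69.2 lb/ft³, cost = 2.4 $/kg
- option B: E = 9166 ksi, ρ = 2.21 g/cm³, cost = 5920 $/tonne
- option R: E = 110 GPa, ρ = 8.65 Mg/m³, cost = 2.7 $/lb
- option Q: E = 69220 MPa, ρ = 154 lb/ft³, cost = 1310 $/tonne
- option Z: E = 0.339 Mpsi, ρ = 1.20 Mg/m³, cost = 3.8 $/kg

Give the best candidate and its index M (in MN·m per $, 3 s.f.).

Convert each candidate to consistent units, then evaluate M:
  option H: E = 2.346 GPa, ρ = 1108 kg/m³, cost = 2.400 $/kg
  option B: E = 63.20 GPa, ρ = 2210 kg/m³, cost = 5.920 $/kg
  option R: E = 110.0 GPa, ρ = 8650 kg/m³, cost = 5.952 $/kg
  option Q: E = 69.22 GPa, ρ = 2467 kg/m³, cost = 1.310 $/kg
  option Z: E = 2.337 GPa, ρ = 1200 kg/m³, cost = 3.800 $/kg
  option Q: M = 21.4 MN·m per $
  option B: M = 4.83 MN·m per $
  option R: M = 2.14 MN·m per $
  option H: M = 0.882 MN·m per $
  option Z: M = 0.513 MN·m per $
Option Q ranks first.

option Q, M = 21.4 MN·m per $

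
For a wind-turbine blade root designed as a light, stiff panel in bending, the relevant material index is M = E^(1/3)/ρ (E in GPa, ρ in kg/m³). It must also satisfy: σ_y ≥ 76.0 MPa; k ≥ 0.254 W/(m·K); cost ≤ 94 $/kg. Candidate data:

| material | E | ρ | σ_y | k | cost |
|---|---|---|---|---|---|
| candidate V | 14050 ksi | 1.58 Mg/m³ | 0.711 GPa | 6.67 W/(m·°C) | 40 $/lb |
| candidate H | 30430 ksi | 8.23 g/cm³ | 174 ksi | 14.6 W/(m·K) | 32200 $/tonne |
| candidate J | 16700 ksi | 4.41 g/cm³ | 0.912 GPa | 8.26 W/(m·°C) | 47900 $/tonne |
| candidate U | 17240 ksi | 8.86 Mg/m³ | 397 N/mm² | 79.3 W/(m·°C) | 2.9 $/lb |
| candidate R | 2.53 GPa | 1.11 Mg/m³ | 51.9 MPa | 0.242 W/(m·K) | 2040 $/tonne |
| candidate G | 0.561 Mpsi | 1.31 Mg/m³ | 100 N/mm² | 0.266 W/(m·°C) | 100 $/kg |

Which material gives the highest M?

Screen on constraints: σ_y ≥ 76.0 MPa; k ≥ 0.254 W/(m·K); cost ≤ 94 $/kg. Survivors: candidate V, candidate H, candidate J, candidate U.
In SI units:
  candidate V: E = 96.87 GPa, ρ = 1580 kg/m³
  candidate H: E = 209.8 GPa, ρ = 8230 kg/m³
  candidate J: E = 115.1 GPa, ρ = 4410 kg/m³
  candidate U: E = 118.9 GPa, ρ = 8860 kg/m³
  candidate V: M = 2.91×10⁻³
  candidate J: M = 1.10×10⁻³
  candidate H: M = 0.722×10⁻³
  candidate U: M = 0.555×10⁻³
Candidate V ranks first.

candidate V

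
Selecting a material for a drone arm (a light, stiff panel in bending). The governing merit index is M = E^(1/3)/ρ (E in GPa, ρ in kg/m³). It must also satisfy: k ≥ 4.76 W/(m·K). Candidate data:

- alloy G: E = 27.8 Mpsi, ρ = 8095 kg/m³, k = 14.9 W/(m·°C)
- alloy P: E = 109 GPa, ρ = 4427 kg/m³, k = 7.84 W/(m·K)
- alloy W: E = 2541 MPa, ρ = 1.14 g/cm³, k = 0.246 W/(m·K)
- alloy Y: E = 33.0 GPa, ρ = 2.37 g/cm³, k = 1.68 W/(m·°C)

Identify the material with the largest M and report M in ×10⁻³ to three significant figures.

Screen on constraints: k ≥ 4.76 W/(m·K). Survivors: alloy G, alloy P.
Convert each candidate to consistent units, then evaluate M:
  alloy G: E = 191.7 GPa, ρ = 8095 kg/m³
  alloy P: E = 109.0 GPa, ρ = 4427 kg/m³
  alloy P: M = 1.08×10⁻³
  alloy G: M = 0.712×10⁻³
Alloy P has the largest M.

alloy P, M = 1.08×10⁻³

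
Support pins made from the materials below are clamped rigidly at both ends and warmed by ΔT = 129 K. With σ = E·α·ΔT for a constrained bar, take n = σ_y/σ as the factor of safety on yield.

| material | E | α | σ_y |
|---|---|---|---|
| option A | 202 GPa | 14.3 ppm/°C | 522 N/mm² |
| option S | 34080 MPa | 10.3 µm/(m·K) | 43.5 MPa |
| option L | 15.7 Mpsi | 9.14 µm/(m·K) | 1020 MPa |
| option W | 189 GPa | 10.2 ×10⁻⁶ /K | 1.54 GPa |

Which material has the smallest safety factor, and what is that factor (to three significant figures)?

Converting E to GPa, α to ×10⁻⁶/K, σ_y to MPa, then σ and n for each:
  option A: E = 202.0, α = 14.3, σ_y = 522.0 → σ = 373 MPa, n = 1.40
  option S: E = 34.08, α = 10.3, σ_y = 43.50 → σ = 45.3 MPa, n = 0.961
  option L: E = 108.2, α = 9.14, σ_y = 1020 → σ = 128 MPa, n = 7.99
  option W: E = 189.0, α = 10.2, σ_y = 1540 → σ = 249 MPa, n = 6.19
Option S has the lowest safety factor, n = 0.961.

option S, n = 0.961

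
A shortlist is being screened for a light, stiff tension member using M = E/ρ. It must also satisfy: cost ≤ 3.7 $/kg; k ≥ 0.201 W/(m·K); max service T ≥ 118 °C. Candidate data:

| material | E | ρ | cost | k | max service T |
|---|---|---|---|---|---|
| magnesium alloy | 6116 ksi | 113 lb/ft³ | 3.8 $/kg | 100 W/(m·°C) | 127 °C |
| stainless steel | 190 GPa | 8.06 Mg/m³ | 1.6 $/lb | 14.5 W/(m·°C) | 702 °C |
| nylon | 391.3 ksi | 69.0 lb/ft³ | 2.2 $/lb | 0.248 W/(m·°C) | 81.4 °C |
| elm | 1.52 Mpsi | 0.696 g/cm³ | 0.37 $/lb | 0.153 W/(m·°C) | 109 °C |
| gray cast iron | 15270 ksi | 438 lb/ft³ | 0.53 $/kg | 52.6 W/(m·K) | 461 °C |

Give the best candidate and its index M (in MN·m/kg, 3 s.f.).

stainless steel, M = 23.6 MN·m/kg

Screen on constraints: cost ≤ 3.7 $/kg; k ≥ 0.201 W/(m·K); max service T ≥ 118 °C. Survivors: stainless steel, gray cast iron.
Putting every candidate on a common basis:
  stainless steel: E = 190.0 GPa, ρ = 8060 kg/m³
  gray cast iron: E = 105.3 GPa, ρ = 7016 kg/m³
  stainless steel: M = 23.6 MN·m/kg
  gray cast iron: M = 15.0 MN·m/kg
Highest index: stainless steel.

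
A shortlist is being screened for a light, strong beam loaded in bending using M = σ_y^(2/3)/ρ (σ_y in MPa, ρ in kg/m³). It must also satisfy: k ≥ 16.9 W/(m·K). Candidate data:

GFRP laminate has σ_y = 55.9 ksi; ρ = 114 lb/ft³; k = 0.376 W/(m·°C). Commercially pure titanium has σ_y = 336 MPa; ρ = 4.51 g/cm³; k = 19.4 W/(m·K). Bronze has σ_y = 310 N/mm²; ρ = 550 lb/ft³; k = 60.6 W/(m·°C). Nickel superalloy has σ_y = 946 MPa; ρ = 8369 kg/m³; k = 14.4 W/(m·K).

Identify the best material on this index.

Screen on constraints: k ≥ 16.9 W/(m·K). Survivors: commercially pure titanium, bronze.
Normalizing units and computing the index:
  commercially pure titanium: σ_y = 336.0 MPa, ρ = 4510 kg/m³
  bronze: σ_y = 310.0 MPa, ρ = 8810 kg/m³
  commercially pure titanium: M = 10.7×10⁻³
  bronze: M = 5.20×10⁻³
Commercially pure titanium has the largest M.

commercially pure titanium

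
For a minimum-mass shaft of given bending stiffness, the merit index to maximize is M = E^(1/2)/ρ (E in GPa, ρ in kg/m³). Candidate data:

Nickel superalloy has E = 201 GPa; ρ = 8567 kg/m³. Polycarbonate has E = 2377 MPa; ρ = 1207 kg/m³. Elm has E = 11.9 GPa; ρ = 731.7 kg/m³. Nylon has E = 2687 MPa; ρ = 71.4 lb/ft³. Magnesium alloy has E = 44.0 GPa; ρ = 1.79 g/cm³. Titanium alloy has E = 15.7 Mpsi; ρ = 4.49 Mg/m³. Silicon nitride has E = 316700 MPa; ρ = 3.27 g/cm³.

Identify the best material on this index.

silicon nitride

After converting to SI:
  nickel superalloy: E = 201.0 GPa, ρ = 8567 kg/m³
  polycarbonate: E = 2.377 GPa, ρ = 1207 kg/m³
  elm: E = 11.90 GPa, ρ = 731.7 kg/m³
  nylon: E = 2.687 GPa, ρ = 1144 kg/m³
  magnesium alloy: E = 44.00 GPa, ρ = 1790 kg/m³
  titanium alloy: E = 108.2 GPa, ρ = 4490 kg/m³
  silicon nitride: E = 316.7 GPa, ρ = 3270 kg/m³
  silicon nitride: M = 5.44×10⁻³
  elm: M = 4.71×10⁻³
  magnesium alloy: M = 3.71×10⁻³
  titanium alloy: M = 2.32×10⁻³
  nickel superalloy: M = 1.65×10⁻³
  nylon: M = 1.43×10⁻³
  polycarbonate: M = 1.28×10⁻³
Highest index: silicon nitride.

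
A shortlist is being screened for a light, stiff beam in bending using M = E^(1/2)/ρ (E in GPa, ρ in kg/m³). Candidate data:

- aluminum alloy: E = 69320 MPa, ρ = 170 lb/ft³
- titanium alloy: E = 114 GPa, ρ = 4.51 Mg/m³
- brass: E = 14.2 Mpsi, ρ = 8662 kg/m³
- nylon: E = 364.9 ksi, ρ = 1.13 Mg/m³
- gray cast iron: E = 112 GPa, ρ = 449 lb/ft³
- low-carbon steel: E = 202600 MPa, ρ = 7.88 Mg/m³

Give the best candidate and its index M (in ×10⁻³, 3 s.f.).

Convert each candidate to consistent units, then evaluate M:
  aluminum alloy: E = 69.32 GPa, ρ = 2723 kg/m³
  titanium alloy: E = 114.0 GPa, ρ = 4510 kg/m³
  brass: E = 97.91 GPa, ρ = 8662 kg/m³
  nylon: E = 2.516 GPa, ρ = 1130 kg/m³
  gray cast iron: E = 112.0 GPa, ρ = 7192 kg/m³
  low-carbon steel: E = 202.6 GPa, ρ = 7880 kg/m³
  aluminum alloy: M = 3.06×10⁻³
  titanium alloy: M = 2.37×10⁻³
  low-carbon steel: M = 1.81×10⁻³
  gray cast iron: M = 1.47×10⁻³
  nylon: M = 1.40×10⁻³
  brass: M = 1.14×10⁻³
Aluminum alloy ranks first.

aluminum alloy, M = 3.06×10⁻³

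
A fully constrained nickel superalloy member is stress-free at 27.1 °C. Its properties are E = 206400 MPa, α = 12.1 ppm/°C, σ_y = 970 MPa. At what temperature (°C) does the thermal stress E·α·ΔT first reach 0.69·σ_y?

E = 206400 MPa = 206.4 GPa.
E·α·ΔT = 669.3 MPa ⇒ ΔT = 669.3 / (206.4×10³ × 12.1×10⁻⁶) = 268.0 K.
T = 27.1 + 268.0 = 295.1 °C.

295 °C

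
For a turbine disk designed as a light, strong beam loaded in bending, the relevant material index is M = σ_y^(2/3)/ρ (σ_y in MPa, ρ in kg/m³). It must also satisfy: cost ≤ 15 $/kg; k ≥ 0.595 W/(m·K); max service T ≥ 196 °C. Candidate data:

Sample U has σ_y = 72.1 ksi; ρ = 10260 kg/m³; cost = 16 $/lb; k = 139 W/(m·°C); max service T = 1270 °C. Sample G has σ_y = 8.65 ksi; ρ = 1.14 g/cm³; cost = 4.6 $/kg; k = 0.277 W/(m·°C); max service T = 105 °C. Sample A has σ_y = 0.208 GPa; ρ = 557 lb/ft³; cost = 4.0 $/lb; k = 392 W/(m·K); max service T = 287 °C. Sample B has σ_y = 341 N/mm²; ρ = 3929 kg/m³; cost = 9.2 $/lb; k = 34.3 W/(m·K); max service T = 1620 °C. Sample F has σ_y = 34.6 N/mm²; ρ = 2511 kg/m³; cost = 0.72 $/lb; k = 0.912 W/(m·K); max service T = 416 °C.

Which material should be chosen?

sample F

Screen on constraints: cost ≤ 15 $/kg; k ≥ 0.595 W/(m·K); max service T ≥ 196 °C. Survivors: sample A, sample F.
Putting every candidate on a common basis:
  sample A: σ_y = 208.0 MPa, ρ = 8922 kg/m³
  sample F: σ_y = 34.60 MPa, ρ = 2511 kg/m³
  sample F: M = 4.23×10⁻³
  sample A: M = 3.93×10⁻³
Sample F has the largest M.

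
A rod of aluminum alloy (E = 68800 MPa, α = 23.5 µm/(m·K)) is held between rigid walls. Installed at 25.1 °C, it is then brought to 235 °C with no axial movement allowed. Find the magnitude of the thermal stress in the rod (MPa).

E = 68800 MPa = 68.80 GPa.
ΔT = 209.9 K. Constrained thermal stress σ = E·α·ΔT = 68.80×10³ MPa × 23.5×10⁻⁶ × 209.9 = 339 MPa (compressive).

339 MPa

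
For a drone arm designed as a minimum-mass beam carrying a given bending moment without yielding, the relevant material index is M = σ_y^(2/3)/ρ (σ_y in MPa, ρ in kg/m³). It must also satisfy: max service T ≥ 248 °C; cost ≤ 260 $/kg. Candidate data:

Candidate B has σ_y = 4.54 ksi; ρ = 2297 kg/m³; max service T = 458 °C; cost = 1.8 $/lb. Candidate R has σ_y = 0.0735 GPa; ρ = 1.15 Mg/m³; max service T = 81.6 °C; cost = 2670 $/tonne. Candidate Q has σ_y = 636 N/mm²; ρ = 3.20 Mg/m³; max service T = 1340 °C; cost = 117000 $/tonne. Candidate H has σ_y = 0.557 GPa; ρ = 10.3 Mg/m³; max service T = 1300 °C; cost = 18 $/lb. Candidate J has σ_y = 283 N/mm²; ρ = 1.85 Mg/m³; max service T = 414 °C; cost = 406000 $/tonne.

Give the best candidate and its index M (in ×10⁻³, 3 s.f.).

Screen on constraints: max service T ≥ 248 °C; cost ≤ 260 $/kg. Survivors: candidate B, candidate Q, candidate H.
Convert each candidate to consistent units, then evaluate M:
  candidate B: σ_y = 31.30 MPa, ρ = 2297 kg/m³
  candidate Q: σ_y = 636.0 MPa, ρ = 3200 kg/m³
  candidate H: σ_y = 557.0 MPa, ρ = 10300 kg/m³
  candidate Q: M = 23.1×10⁻³
  candidate H: M = 6.57×10⁻³
  candidate B: M = 4.32×10⁻³
Highest index: candidate Q.

candidate Q, M = 23.1×10⁻³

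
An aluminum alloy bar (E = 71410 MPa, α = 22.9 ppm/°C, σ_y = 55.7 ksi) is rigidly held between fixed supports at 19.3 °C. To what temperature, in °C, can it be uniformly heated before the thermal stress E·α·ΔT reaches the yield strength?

254 °C

E = 71410 MPa = 71.41 GPa.
σ_y = 55.7 ksi = 384.0 MPa.
E·α·ΔT = 384.0 MPa ⇒ ΔT = 384.0 / (71.41×10³ × 22.9×10⁻⁶) = 234.8 K.
T = 19.3 + 234.8 = 254.1 °C.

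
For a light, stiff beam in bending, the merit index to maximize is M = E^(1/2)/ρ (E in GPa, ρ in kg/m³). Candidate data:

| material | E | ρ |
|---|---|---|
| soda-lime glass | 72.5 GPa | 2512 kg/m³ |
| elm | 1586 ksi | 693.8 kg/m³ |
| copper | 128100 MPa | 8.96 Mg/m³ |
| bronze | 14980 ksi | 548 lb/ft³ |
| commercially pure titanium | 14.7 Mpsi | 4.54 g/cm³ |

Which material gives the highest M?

After converting to SI:
  soda-lime glass: E = 72.50 GPa, ρ = 2512 kg/m³
  elm: E = 10.94 GPa, ρ = 693.8 kg/m³
  copper: E = 128.1 GPa, ρ = 8960 kg/m³
  bronze: E = 103.3 GPa, ρ = 8778 kg/m³
  commercially pure titanium: E = 101.4 GPa, ρ = 4540 kg/m³
  elm: M = 4.77×10⁻³
  soda-lime glass: M = 3.39×10⁻³
  commercially pure titanium: M = 2.22×10⁻³
  copper: M = 1.26×10⁻³
  bronze: M = 1.16×10⁻³
Highest index: elm.

elm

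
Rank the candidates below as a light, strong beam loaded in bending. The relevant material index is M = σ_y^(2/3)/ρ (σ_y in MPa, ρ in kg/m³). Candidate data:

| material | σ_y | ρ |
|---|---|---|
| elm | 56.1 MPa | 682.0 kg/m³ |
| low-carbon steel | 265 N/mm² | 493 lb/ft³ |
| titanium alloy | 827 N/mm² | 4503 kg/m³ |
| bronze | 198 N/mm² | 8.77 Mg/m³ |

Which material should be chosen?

Normalizing units and computing the index:
  elm: σ_y = 56.10 MPa, ρ = 682.0 kg/m³
  low-carbon steel: σ_y = 265.0 MPa, ρ = 7897 kg/m³
  titanium alloy: σ_y = 827.0 MPa, ρ = 4503 kg/m³
  bronze: σ_y = 198.0 MPa, ρ = 8770 kg/m³
  elm: M = 21.5×10⁻³
  titanium alloy: M = 19.6×10⁻³
  low-carbon steel: M = 5.22×10⁻³
  bronze: M = 3.87×10⁻³
Elm has the largest M.

elm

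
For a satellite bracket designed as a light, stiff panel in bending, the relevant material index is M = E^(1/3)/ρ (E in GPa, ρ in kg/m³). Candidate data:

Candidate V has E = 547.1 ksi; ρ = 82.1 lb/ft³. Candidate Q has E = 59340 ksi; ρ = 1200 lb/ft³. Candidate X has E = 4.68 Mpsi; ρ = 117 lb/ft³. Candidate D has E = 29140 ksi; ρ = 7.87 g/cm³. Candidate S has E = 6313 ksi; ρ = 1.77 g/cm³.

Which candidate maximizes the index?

Putting every candidate on a common basis:
  candidate V: E = 3.772 GPa, ρ = 1315 kg/m³
  candidate Q: E = 409.1 GPa, ρ = 19220 kg/m³
  candidate X: E = 32.27 GPa, ρ = 1874 kg/m³
  candidate D: E = 200.9 GPa, ρ = 7870 kg/m³
  candidate S: E = 43.53 GPa, ρ = 1770 kg/m³
  candidate S: M = 1.99×10⁻³
  candidate X: M = 1.70×10⁻³
  candidate V: M = 1.18×10⁻³
  candidate D: M = 0.744×10⁻³
  candidate Q: M = 0.386×10⁻³
Highest index: candidate S.

candidate S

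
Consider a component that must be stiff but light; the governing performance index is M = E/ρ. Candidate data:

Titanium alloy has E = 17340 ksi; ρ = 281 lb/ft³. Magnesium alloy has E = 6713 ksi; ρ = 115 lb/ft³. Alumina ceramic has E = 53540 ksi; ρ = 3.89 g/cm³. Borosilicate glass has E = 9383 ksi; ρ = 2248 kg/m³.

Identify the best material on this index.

Putting every candidate on a common basis:
  titanium alloy: E = 119.6 GPa, ρ = 4501 kg/m³
  magnesium alloy: E = 46.28 GPa, ρ = 1842 kg/m³
  alumina ceramic: E = 369.1 GPa, ρ = 3890 kg/m³
  borosilicate glass: E = 64.69 GPa, ρ = 2248 kg/m³
  alumina ceramic: M = 94.9 MN·m/kg
  borosilicate glass: M = 28.8 MN·m/kg
  titanium alloy: M = 26.6 MN·m/kg
  magnesium alloy: M = 25.1 MN·m/kg
Alumina ceramic has the largest M.

alumina ceramic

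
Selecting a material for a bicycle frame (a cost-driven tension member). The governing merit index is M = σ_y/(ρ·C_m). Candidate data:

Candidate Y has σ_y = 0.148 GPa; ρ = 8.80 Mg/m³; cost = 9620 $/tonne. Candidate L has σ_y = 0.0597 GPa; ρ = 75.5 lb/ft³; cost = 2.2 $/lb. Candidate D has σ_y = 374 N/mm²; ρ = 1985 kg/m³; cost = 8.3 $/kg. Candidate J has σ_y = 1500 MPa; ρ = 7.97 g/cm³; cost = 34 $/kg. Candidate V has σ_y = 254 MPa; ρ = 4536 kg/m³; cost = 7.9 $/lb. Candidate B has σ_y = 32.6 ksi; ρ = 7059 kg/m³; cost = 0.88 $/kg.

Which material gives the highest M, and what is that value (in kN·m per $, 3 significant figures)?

Convert each candidate to consistent units, then evaluate M:
  candidate Y: σ_y = 148.0 MPa, ρ = 8800 kg/m³, cost = 9.620 $/kg
  candidate L: σ_y = 59.70 MPa, ρ = 1209 kg/m³, cost = 4.850 $/kg
  candidate D: σ_y = 374.0 MPa, ρ = 1985 kg/m³, cost = 8.300 $/kg
  candidate J: σ_y = 1500 MPa, ρ = 7970 kg/m³, cost = 34.00 $/kg
  candidate V: σ_y = 254.0 MPa, ρ = 4536 kg/m³, cost = 17.42 $/kg
  candidate B: σ_y = 224.8 MPa, ρ = 7059 kg/m³, cost = 0.8800 $/kg
  candidate B: M = 36.2 kN·m per $
  candidate D: M = 22.7 kN·m per $
  candidate L: M = 10.2 kN·m per $
  candidate J: M = 5.54 kN·m per $
  candidate V: M = 3.22 kN·m per $
  candidate Y: M = 1.75 kN·m per $
The maximum is for candidate B.

candidate B, M = 36.2 kN·m per $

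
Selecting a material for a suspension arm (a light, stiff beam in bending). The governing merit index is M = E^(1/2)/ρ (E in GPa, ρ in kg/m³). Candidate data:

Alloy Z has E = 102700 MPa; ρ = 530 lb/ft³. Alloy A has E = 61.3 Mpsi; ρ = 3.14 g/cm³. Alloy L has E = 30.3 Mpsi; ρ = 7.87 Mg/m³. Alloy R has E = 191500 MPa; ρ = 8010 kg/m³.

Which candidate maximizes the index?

alloy A

In SI units:
  alloy Z: E = 102.7 GPa, ρ = 8490 kg/m³
  alloy A: E = 422.6 GPa, ρ = 3140 kg/m³
  alloy L: E = 208.9 GPa, ρ = 7870 kg/m³
  alloy R: E = 191.5 GPa, ρ = 8010 kg/m³
  alloy A: M = 6.55×10⁻³
  alloy L: M = 1.84×10⁻³
  alloy R: M = 1.73×10⁻³
  alloy Z: M = 1.19×10⁻³
The maximum is for alloy A.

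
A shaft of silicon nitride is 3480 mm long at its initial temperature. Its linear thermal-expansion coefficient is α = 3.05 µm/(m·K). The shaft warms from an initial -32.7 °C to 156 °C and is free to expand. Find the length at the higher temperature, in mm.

ΔT = 156 − (-32.7) = 188.7 K.
ΔL = α·L₀·ΔT = 3.05×10⁻⁶ × 3480 mm × 188.7 K = 2.00 mm.
L = L₀ + ΔL = 3480 + 2.00 = 3482.0 mm.

3482.0 mm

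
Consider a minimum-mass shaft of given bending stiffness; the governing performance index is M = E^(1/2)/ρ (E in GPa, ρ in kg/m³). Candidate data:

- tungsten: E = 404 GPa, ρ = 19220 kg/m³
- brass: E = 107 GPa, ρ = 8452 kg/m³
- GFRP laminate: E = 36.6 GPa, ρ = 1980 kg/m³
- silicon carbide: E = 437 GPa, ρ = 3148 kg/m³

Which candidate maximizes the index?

Evaluate M for each candidate:
  silicon carbide: M = 6.64×10⁻³
  GFRP laminate: M = 3.06×10⁻³
  brass: M = 1.22×10⁻³
  tungsten: M = 1.05×10⁻³
Silicon carbide ranks first.

silicon carbide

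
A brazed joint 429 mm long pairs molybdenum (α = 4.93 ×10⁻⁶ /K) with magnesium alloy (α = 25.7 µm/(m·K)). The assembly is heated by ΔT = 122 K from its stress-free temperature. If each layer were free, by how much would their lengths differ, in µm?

Δα = |4.93 − 25.7|×10⁻⁶/K = 20.8×10⁻⁶/K.
ΔL_mismatch = Δα·L·ΔT = 20.8×10⁻⁶ × 429.0 mm × 122.0 K = 1090 µm.

1090 µm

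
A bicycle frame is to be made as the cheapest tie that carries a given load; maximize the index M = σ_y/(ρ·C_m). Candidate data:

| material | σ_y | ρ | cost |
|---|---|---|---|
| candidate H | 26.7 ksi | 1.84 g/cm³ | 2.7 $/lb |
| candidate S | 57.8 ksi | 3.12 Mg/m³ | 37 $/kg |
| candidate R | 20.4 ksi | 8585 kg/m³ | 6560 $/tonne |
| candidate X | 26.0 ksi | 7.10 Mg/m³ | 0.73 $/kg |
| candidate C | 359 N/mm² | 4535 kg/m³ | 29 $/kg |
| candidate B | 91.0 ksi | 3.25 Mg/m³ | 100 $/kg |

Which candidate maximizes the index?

candidate X

Putting every candidate on a common basis:
  candidate H: σ_y = 184.1 MPa, ρ = 1840 kg/m³, cost = 5.952 $/kg
  candidate S: σ_y = 398.5 MPa, ρ = 3120 kg/m³, cost = 37.00 $/kg
  candidate R: σ_y = 140.7 MPa, ρ = 8585 kg/m³, cost = 6.560 $/kg
  candidate X: σ_y = 179.3 MPa, ρ = 7100 kg/m³, cost = 0.7300 $/kg
  candidate C: σ_y = 359.0 MPa, ρ = 4535 kg/m³, cost = 29.00 $/kg
  candidate B: σ_y = 627.4 MPa, ρ = 3250 kg/m³, cost = 100.0 $/kg
  candidate X: M = 34.6 kN·m per $
  candidate H: M = 16.8 kN·m per $
  candidate S: M = 3.45 kN·m per $
  candidate C: M = 2.73 kN·m per $
  candidate R: M = 2.50 kN·m per $
  candidate B: M = 1.93 kN·m per $
The maximum is for candidate X.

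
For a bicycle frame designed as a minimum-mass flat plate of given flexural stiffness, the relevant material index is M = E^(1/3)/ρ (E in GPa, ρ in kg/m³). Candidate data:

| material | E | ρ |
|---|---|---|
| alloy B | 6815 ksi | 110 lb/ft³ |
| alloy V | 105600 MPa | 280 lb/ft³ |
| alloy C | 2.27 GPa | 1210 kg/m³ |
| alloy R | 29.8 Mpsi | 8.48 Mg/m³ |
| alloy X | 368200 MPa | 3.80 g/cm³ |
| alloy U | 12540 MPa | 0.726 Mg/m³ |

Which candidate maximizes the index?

alloy U

In SI units:
  alloy B: E = 46.99 GPa, ρ = 1762 kg/m³
  alloy V: E = 105.6 GPa, ρ = 4485 kg/m³
  alloy C: E = 2.270 GPa, ρ = 1210 kg/m³
  alloy R: E = 205.5 GPa, ρ = 8480 kg/m³
  alloy X: E = 368.2 GPa, ρ = 3800 kg/m³
  alloy U: E = 12.54 GPa, ρ = 726.0 kg/m³
  alloy U: M = 3.20×10⁻³
  alloy B: M = 2.05×10⁻³
  alloy X: M = 1.89×10⁻³
  alloy C: M = 1.09×10⁻³
  alloy V: M = 1.05×10⁻³
  alloy R: M = 0.696×10⁻³
Alloy U ranks first.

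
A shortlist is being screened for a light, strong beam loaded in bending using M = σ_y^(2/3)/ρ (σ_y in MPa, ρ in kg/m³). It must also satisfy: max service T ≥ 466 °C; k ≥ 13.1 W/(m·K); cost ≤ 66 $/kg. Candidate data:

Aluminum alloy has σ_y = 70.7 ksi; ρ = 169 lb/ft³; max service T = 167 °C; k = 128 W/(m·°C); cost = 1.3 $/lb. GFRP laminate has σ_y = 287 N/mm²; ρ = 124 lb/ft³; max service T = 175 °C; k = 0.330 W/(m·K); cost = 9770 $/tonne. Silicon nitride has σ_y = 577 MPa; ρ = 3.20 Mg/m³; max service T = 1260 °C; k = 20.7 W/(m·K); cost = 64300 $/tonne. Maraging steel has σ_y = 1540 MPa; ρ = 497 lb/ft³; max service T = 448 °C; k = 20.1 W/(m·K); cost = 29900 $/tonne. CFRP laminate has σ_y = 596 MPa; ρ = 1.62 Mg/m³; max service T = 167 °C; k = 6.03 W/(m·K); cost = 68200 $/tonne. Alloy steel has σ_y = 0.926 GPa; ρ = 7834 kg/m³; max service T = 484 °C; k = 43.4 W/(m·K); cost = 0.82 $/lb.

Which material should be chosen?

silicon nitride

Screen on constraints: max service T ≥ 466 °C; k ≥ 13.1 W/(m·K); cost ≤ 66 $/kg. Survivors: silicon nitride, alloy steel.
Convert each candidate to consistent units, then evaluate M:
  silicon nitride: σ_y = 577.0 MPa, ρ = 3200 kg/m³
  alloy steel: σ_y = 926.0 MPa, ρ = 7834 kg/m³
  silicon nitride: M = 21.7×10⁻³
  alloy steel: M = 12.1×10⁻³
Highest index: silicon nitride.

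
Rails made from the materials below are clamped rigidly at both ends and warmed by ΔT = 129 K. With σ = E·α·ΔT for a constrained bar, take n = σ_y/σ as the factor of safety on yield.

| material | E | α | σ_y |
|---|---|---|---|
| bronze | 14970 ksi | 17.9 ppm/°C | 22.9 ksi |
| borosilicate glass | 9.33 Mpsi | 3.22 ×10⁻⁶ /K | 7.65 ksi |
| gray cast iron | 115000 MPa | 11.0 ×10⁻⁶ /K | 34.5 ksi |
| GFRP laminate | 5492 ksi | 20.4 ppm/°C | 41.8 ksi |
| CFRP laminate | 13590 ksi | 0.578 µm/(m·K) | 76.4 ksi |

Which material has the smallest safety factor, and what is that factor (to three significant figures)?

bronze, n = 0.662

Converting E to GPa, α to ×10⁻⁶/K, σ_y to MPa, then σ and n for each:
  bronze: E = 103.2, α = 17.9, σ_y = 157.9 → σ = 238 MPa, n = 0.662
  borosilicate glass: E = 64.33, α = 3.22, σ_y = 52.74 → σ = 26.7 MPa, n = 1.97
  gray cast iron: E = 115.0, α = 11.0, σ_y = 237.9 → σ = 163 MPa, n = 1.46
  GFRP laminate: E = 37.87, α = 20.4, σ_y = 288.2 → σ = 99.6 MPa, n = 2.89
  CFRP laminate: E = 93.70, α = 0.578, σ_y = 526.8 → σ = 6.99 MPa, n = 75.4
The minimum is bronze at n = 0.662.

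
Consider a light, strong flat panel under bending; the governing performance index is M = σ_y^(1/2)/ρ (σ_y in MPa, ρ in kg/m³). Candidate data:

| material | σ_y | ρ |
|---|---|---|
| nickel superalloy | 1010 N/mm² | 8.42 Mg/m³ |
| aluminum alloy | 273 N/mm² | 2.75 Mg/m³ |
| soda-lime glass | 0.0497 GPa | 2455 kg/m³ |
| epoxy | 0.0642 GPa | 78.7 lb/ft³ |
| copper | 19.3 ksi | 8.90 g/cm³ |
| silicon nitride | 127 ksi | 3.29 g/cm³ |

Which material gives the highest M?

In SI units:
  nickel superalloy: σ_y = 1010 MPa, ρ = 8420 kg/m³
  aluminum alloy: σ_y = 273.0 MPa, ρ = 2750 kg/m³
  soda-lime glass: σ_y = 49.70 MPa, ρ = 2455 kg/m³
  epoxy: σ_y = 64.20 MPa, ρ = 1261 kg/m³
  copper: σ_y = 133.1 MPa, ρ = 8900 kg/m³
  silicon nitride: σ_y = 875.6 MPa, ρ = 3290 kg/m³
  silicon nitride: M = 8.99×10⁻³
  epoxy: M = 6.36×10⁻³
  aluminum alloy: M = 6.01×10⁻³
  nickel superalloy: M = 3.77×10⁻³
  soda-lime glass: M = 2.87×10⁻³
  copper: M = 1.30×10⁻³
Highest index: silicon nitride.

silicon nitride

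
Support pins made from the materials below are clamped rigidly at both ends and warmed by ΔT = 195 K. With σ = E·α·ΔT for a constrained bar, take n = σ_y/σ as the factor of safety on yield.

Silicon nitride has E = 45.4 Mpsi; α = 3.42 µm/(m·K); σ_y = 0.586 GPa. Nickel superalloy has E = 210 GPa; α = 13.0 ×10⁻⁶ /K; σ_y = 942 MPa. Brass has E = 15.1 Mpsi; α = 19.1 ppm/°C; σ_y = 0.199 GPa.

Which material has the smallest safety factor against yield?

In consistent units (E in GPa, α in ×10⁻⁶/K, σ_y in MPa):
  silicon nitride: E = 313.0, α = 3.42, σ_y = 586.0 → σ = 209 MPa, n = 2.81
  nickel superalloy: E = 210.0, α = 13.0, σ_y = 942.0 → σ = 532 MPa, n = 1.77
  brass: E = 104.1, α = 19.1, σ_y = 199.0 → σ = 388 MPa, n = 0.513
The minimum is brass at n = 0.513.

brass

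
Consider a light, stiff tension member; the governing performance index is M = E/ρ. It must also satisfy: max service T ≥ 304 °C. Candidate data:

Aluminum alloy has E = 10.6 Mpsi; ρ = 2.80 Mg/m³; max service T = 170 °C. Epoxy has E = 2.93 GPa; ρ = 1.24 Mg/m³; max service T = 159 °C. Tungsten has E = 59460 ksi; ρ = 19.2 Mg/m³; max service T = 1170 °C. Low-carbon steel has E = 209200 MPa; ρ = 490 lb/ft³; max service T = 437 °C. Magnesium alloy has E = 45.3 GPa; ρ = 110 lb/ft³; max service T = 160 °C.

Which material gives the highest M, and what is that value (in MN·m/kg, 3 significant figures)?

Screen on constraints: max service T ≥ 304 °C. Survivors: tungsten, low-carbon steel.
Convert each candidate to consistent units, then evaluate M:
  tungsten: E = 410.0 GPa, ρ = 19200 kg/m³
  low-carbon steel: E = 209.2 GPa, ρ = 7849 kg/m³
  low-carbon steel: M = 26.7 MN·m/kg
  tungsten: M = 21.4 MN·m/kg
Low-carbon steel has the largest M.

low-carbon steel, M = 26.7 MN·m/kg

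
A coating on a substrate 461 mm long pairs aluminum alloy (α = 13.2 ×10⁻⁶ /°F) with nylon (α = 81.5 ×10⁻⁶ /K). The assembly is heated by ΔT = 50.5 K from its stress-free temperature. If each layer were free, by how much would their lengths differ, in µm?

aluminum alloy: α = 13.2×10⁻⁶/°F × 9/5 = 23.8×10⁻⁶/K.
Δα = |23.8 − 81.5|×10⁻⁶/K = 57.7×10⁻⁶/K.
ΔL_mismatch = Δα·L·ΔT = 57.7×10⁻⁶ × 461.0 mm × 50.5 K = 1340 µm.

1340 µm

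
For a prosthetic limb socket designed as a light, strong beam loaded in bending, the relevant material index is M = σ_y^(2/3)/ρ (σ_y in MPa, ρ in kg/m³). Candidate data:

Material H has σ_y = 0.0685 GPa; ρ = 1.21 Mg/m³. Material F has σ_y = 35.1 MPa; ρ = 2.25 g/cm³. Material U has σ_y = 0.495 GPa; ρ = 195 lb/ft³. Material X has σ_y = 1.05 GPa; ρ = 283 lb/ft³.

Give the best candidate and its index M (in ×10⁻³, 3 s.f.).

material X, M = 22.8×10⁻³

Convert each candidate to consistent units, then evaluate M:
  material H: σ_y = 68.50 MPa, ρ = 1210 kg/m³
  material F: σ_y = 35.10 MPa, ρ = 2250 kg/m³
  material U: σ_y = 495.0 MPa, ρ = 3124 kg/m³
  material X: σ_y = 1050 MPa, ρ = 4533 kg/m³
  material X: M = 22.8×10⁻³
  material U: M = 20.0×10⁻³
  material H: M = 13.8×10⁻³
  material F: M = 4.76×10⁻³
Highest index: material X.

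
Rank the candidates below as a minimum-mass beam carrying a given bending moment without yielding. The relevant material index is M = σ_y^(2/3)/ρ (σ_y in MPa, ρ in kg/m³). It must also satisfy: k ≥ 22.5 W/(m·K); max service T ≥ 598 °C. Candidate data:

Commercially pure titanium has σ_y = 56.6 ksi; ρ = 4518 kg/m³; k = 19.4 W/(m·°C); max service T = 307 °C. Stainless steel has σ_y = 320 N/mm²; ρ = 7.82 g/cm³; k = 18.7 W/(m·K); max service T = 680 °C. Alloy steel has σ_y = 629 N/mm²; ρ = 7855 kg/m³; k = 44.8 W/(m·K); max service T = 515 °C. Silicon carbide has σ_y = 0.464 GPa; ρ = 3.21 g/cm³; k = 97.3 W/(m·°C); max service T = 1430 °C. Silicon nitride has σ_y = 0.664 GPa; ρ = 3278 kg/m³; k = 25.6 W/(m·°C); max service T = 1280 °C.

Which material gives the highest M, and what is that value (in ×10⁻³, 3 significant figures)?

Screen on constraints: k ≥ 22.5 W/(m·K); max service T ≥ 598 °C. Survivors: silicon carbide, silicon nitride.
Convert each candidate to consistent units, then evaluate M:
  silicon carbide: σ_y = 464.0 MPa, ρ = 3210 kg/m³
  silicon nitride: σ_y = 664.0 MPa, ρ = 3278 kg/m³
  silicon nitride: M = 23.2×10⁻³
  silicon carbide: M = 18.7×10⁻³
Silicon nitride has the largest M.

silicon nitride, M = 23.2×10⁻³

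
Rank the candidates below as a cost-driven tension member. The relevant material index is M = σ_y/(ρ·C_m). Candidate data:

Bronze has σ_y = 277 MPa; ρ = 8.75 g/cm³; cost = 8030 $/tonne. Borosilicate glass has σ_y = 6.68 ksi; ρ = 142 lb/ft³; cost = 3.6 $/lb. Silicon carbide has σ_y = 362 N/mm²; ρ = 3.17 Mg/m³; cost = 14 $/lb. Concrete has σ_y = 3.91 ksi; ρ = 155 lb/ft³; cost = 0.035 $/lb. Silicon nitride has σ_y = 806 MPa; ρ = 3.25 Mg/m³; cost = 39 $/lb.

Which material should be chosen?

concrete

Putting every candidate on a common basis:
  bronze: σ_y = 277.0 MPa, ρ = 8750 kg/m³, cost = 8.030 $/kg
  borosilicate glass: σ_y = 46.06 MPa, ρ = 2275 kg/m³, cost = 7.937 $/kg
  silicon carbide: σ_y = 362.0 MPa, ρ = 3170 kg/m³, cost = 30.86 $/kg
  concrete: σ_y = 26.96 MPa, ρ = 2483 kg/m³, cost = 0.07716 $/kg
  silicon nitride: σ_y = 806.0 MPa, ρ = 3250 kg/m³, cost = 85.98 $/kg
  concrete: M = 141 kN·m per $
  bronze: M = 3.94 kN·m per $
  silicon carbide: M = 3.70 kN·m per $
  silicon nitride: M = 2.88 kN·m per $
  borosilicate glass: M = 2.55 kN·m per $
Highest index: concrete.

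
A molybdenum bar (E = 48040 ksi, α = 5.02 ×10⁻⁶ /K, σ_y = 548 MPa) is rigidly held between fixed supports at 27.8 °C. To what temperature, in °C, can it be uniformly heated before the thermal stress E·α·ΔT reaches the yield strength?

357 °C

E = 48040 ksi = 331.2 GPa.
E·α·ΔT = 548.0 MPa ⇒ ΔT = 548.0 / (331.2×10³ × 5.02×10⁻⁶) = 329.6 K.
T = 27.8 + 329.6 = 357.4 °C.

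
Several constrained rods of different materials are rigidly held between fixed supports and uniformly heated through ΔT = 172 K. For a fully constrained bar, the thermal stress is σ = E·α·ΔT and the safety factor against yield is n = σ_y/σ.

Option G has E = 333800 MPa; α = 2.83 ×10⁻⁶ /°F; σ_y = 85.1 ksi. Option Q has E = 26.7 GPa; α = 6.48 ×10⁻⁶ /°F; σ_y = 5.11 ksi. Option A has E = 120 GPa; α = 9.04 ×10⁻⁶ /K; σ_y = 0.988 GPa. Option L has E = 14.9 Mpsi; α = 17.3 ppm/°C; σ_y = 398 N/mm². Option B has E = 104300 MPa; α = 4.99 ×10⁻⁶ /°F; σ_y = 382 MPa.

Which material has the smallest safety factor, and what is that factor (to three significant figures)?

Converting E to GPa, α to ×10⁻⁶/K, σ_y to MPa, then σ and n for each:
  option G: E = 333.8, α = 5.09, σ_y = 586.7 → σ = 292 MPa, n = 2.01
  option Q: E = 26.70, α = 11.7, σ_y = 35.23 → σ = 53.6 MPa, n = 0.658
  option A: E = 120.0, α = 9.04, σ_y = 988.0 → σ = 187 MPa, n = 5.30
  option L: E = 102.7, α = 17.3, σ_y = 398.0 → σ = 306 MPa, n = 1.30
  option B: E = 104.3, α = 8.98, σ_y = 382.0 → σ = 161 MPa, n = 2.37
Option Q has the lowest safety factor, n = 0.658.

option Q, n = 0.658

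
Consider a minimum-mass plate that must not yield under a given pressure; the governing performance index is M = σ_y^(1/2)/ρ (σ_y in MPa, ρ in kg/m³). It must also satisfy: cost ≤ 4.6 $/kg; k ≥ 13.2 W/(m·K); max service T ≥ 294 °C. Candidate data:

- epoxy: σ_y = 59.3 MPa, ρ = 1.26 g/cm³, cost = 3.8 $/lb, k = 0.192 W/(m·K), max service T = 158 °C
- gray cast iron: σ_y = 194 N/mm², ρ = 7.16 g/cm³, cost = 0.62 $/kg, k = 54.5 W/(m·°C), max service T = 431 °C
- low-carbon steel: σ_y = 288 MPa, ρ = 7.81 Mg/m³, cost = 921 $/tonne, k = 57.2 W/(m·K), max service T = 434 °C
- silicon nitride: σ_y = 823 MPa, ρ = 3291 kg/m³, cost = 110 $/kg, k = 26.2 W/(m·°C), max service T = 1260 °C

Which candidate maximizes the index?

low-carbon steel

Screen on constraints: cost ≤ 4.6 $/kg; k ≥ 13.2 W/(m·K); max service T ≥ 294 °C. Survivors: gray cast iron, low-carbon steel.
Normalizing units and computing the index:
  gray cast iron: σ_y = 194.0 MPa, ρ = 7160 kg/m³
  low-carbon steel: σ_y = 288.0 MPa, ρ = 7810 kg/m³
  low-carbon steel: M = 2.17×10⁻³
  gray cast iron: M = 1.95×10⁻³
Highest index: low-carbon steel.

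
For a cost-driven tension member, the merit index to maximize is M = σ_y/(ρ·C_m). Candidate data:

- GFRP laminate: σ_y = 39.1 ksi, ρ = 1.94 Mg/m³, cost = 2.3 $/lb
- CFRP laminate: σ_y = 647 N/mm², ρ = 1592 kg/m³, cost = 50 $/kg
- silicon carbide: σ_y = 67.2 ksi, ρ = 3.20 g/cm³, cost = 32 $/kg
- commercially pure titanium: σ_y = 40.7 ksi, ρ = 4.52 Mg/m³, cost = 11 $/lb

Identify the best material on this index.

GFRP laminate

After converting to SI:
  GFRP laminate: σ_y = 269.6 MPa, ρ = 1940 kg/m³, cost = 5.071 $/kg
  CFRP laminate: σ_y = 647.0 MPa, ρ = 1592 kg/m³, cost = 50.00 $/kg
  silicon carbide: σ_y = 463.3 MPa, ρ = 3200 kg/m³, cost = 32.00 $/kg
  commercially pure titanium: σ_y = 280.6 MPa, ρ = 4520 kg/m³, cost = 24.25 $/kg
  GFRP laminate: M = 27.4 kN·m per $
  CFRP laminate: M = 8.13 kN·m per $
  silicon carbide: M = 4.52 kN·m per $
  commercially pure titanium: M = 2.56 kN·m per $
Highest index: GFRP laminate.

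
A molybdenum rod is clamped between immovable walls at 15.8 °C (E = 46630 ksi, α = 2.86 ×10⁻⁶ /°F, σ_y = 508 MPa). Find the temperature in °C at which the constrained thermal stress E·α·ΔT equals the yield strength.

E = 46630 ksi = 321.5 GPa.
α = 2.86×10⁻⁶/°F × 9/5 = 5.15×10⁻⁶/K.
E·α·ΔT = 508.0 MPa ⇒ ΔT = 508.0 / (321.5×10³ × 5.15×10⁻⁶) = 306.9 K.
T = 15.8 + 306.9 = 322.7 °C.

323 °C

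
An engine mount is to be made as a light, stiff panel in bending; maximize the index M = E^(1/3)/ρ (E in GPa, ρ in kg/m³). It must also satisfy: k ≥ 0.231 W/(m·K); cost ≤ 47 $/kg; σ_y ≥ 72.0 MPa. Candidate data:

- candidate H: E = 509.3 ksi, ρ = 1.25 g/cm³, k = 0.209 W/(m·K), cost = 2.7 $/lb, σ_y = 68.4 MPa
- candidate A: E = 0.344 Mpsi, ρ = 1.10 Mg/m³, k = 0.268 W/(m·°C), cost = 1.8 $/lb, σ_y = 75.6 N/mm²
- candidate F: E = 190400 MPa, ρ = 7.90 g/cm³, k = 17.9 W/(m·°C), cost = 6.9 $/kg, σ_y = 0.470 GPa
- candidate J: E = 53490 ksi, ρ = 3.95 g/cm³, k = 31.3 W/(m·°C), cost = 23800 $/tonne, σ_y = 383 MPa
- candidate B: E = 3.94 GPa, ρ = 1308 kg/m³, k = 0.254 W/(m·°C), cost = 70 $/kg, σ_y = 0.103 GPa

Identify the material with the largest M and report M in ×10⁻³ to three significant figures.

Screen on constraints: k ≥ 0.231 W/(m·K); cost ≤ 47 $/kg; σ_y ≥ 72.0 MPa. Survivors: candidate A, candidate F, candidate J.
Convert each candidate to consistent units, then evaluate M:
  candidate A: E = 2.372 GPa, ρ = 1100 kg/m³
  candidate F: E = 190.4 GPa, ρ = 7900 kg/m³
  candidate J: E = 368.8 GPa, ρ = 3950 kg/m³
  candidate J: M = 1.82×10⁻³
  candidate A: M = 1.21×10⁻³
  candidate F: M = 0.728×10⁻³
Candidate J has the largest M.

candidate J, M = 1.82×10⁻³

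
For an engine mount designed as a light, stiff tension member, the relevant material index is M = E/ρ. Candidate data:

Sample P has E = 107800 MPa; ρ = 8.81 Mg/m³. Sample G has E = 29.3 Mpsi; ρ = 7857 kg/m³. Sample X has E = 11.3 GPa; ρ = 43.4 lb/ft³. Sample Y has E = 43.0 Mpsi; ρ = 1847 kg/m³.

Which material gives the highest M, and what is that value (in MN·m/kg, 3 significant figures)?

sample Y, M = 161 MN·m/kg

After converting to SI:
  sample P: E = 107.8 GPa, ρ = 8810 kg/m³
  sample G: E = 202.0 GPa, ρ = 7857 kg/m³
  sample X: E = 11.30 GPa, ρ = 695.2 kg/m³
  sample Y: E = 296.5 GPa, ρ = 1847 kg/m³
  sample Y: M = 161 MN·m/kg
  sample G: M = 25.7 MN·m/kg
  sample X: M = 16.3 MN·m/kg
  sample P: M = 12.2 MN·m/kg
Sample Y ranks first.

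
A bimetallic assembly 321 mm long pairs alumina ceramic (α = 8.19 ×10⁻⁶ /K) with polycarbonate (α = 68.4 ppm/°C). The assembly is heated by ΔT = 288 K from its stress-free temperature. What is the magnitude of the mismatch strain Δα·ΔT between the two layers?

0.0173

Δα = |8.19 − 68.4|×10⁻⁶/K = 60.2×10⁻⁶/K.
Mismatch strain = Δα·ΔT = 60.2×10⁻⁶ × 288.0 = 0.0173.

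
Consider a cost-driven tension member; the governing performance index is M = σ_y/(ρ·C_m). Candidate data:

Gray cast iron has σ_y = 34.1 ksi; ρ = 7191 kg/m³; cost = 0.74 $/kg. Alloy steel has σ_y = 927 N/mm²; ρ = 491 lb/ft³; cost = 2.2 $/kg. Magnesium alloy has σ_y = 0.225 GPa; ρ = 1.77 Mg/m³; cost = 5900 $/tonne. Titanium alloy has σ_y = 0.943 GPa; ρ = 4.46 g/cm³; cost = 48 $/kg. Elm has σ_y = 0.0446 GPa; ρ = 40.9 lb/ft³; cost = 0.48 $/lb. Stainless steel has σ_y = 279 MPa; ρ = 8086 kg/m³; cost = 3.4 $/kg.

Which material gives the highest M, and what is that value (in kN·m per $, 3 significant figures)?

elm, M = 64.3 kN·m per $

After converting to SI:
  gray cast iron: σ_y = 235.1 MPa, ρ = 7191 kg/m³, cost = 0.7400 $/kg
  alloy steel: σ_y = 927.0 MPa, ρ = 7865 kg/m³, cost = 2.200 $/kg
  magnesium alloy: σ_y = 225.0 MPa, ρ = 1770 kg/m³, cost = 5.900 $/kg
  titanium alloy: σ_y = 943.0 MPa, ρ = 4460 kg/m³, cost = 48.00 $/kg
  elm: σ_y = 44.60 MPa, ρ = 655.2 kg/m³, cost = 1.058 $/kg
  stainless steel: σ_y = 279.0 MPa, ρ = 8086 kg/m³, cost = 3.400 $/kg
  elm: M = 64.3 kN·m per $
  alloy steel: M = 53.6 kN·m per $
  gray cast iron: M = 44.2 kN·m per $
  magnesium alloy: M = 21.5 kN·m per $
  stainless steel: M = 10.1 kN·m per $
  titanium alloy: M = 4.40 kN·m per $
Elm ranks first.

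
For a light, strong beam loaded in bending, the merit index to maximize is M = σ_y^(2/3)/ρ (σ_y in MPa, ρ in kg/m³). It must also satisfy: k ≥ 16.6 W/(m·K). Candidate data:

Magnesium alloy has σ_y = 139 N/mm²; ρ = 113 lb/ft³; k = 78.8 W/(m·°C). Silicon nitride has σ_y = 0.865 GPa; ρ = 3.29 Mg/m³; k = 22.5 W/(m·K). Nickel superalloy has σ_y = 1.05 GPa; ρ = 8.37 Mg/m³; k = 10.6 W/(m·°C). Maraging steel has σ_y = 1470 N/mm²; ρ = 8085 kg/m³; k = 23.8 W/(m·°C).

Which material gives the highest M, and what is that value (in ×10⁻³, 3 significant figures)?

Screen on constraints: k ≥ 16.6 W/(m·K). Survivors: magnesium alloy, silicon nitride, maraging steel.
Convert each candidate to consistent units, then evaluate M:
  magnesium alloy: σ_y = 139.0 MPa, ρ = 1810 kg/m³
  silicon nitride: σ_y = 865.0 MPa, ρ = 3290 kg/m³
  maraging steel: σ_y = 1470 MPa, ρ = 8085 kg/m³
  silicon nitride: M = 27.6×10⁻³
  maraging steel: M = 16.0×10⁻³
  magnesium alloy: M = 14.8×10⁻³
Silicon nitride ranks first.

silicon nitride, M = 27.6×10⁻³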